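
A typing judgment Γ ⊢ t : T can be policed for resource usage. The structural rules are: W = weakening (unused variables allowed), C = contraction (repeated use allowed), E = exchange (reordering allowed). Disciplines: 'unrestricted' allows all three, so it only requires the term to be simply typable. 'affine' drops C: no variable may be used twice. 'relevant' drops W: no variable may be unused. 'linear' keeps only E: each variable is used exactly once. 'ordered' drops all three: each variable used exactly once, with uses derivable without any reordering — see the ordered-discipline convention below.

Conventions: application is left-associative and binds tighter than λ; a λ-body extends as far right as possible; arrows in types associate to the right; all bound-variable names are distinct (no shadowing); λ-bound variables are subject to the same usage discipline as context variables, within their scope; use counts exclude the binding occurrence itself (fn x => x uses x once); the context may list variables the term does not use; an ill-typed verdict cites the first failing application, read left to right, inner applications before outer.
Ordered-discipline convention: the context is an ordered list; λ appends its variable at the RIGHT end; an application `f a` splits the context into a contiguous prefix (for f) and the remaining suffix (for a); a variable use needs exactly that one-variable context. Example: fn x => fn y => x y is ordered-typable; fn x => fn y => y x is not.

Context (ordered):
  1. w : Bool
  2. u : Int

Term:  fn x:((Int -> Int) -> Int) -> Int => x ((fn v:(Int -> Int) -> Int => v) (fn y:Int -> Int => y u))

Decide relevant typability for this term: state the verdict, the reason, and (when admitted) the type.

no — unused: w — weakening required
variable uses: w ×0; u ×1; x (λ-bound) ×1; v (λ-bound) ×1; y (λ-bound) ×1
use order (left to right): x, v, y, u
typing: ✓ — (((Int -> Int) -> Int) -> Int) -> Int
across the five disciplines: ordered ✗; linear ✗; affine ✓; relevant ✗; unrestricted ✓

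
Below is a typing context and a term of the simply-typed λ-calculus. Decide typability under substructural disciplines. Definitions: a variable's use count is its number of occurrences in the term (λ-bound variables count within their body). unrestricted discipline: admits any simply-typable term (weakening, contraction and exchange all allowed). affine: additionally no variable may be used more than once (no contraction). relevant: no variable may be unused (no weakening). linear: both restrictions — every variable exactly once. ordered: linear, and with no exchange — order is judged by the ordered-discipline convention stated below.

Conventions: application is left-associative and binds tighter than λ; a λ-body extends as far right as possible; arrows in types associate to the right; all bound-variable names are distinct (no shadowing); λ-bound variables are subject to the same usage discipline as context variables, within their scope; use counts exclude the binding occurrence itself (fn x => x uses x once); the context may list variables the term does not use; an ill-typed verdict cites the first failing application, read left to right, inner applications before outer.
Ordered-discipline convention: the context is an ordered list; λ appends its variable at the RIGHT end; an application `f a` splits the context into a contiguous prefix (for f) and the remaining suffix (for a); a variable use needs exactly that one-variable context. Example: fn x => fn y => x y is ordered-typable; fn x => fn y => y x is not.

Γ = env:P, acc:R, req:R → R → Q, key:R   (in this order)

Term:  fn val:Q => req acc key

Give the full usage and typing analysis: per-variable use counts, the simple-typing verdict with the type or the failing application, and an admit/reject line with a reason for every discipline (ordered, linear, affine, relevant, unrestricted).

counts: env: 0, acc: 1, req: 1, key: 1, val (λ-bound): 0
order of uses: req, acc, key
typing: well-typed — term : Q → Q
ordered: ✗, env, val left unused
linear: ✗, env, val left unused
affine: ✓, env, acc, req, key, val: no repeats, contraction unneeded
relevant: ✗, env, val left unused
unrestricted: ✓, type-checks (Q → Q) and nothing is barred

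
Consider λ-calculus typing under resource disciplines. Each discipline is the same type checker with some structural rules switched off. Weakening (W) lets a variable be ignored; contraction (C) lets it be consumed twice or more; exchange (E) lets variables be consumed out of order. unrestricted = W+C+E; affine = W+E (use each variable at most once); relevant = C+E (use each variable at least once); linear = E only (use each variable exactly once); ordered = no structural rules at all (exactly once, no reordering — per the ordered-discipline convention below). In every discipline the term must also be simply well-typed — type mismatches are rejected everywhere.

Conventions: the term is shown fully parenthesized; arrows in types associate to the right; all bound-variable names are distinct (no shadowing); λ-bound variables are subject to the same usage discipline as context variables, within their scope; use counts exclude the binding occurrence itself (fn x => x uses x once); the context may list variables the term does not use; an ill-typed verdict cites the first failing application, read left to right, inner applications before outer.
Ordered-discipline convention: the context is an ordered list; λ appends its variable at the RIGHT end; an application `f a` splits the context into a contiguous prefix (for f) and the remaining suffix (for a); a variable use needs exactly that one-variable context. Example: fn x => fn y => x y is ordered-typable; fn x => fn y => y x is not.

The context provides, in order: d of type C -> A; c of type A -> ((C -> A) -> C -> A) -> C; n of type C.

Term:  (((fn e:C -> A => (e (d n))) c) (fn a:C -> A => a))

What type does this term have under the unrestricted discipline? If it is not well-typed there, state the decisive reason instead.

not well-typed under unrestricted — the type mismatch rejects it
use counts: d=1, c=1, n=1, e [bound]=1, a [bound]=1
use order (left to right): e, d, n, c, a
typing: ill-typed: an application expects C but receives A
per-discipline verdicts: ordered ✗; linear ✗; affine ✗; relevant ✗; unrestricted ✗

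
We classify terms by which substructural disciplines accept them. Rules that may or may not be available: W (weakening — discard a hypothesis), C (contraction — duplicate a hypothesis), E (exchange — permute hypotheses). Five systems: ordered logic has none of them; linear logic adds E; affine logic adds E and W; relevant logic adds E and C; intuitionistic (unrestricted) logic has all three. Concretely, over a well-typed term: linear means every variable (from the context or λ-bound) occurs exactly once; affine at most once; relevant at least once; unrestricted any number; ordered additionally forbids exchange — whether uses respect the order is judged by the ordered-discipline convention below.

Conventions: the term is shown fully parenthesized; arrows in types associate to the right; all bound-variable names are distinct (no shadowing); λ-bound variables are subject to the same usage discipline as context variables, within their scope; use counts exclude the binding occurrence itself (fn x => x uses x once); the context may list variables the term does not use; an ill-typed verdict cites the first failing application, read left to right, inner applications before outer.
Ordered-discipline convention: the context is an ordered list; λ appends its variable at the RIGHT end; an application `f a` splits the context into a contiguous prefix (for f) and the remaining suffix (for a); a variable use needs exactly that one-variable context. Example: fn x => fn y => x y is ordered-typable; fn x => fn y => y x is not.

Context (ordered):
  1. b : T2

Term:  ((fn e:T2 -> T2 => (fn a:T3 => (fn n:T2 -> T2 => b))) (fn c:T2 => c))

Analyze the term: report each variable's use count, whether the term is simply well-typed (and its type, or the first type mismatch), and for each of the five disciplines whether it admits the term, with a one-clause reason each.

usage: b ×1, e [bound] ×0, a [bound] ×0, n [bound] ×0, c [bound] ×1
use order (left to right): b, c
typing: well-typed at T3 -> (T2 -> T2) -> T2
ordered ✗ (e, a, n left unused)
linear ✗ (e, a, n left unused)
affine ✓ (at most one use each (b, e, a, n, c))
relevant ✗ (e, a, n left unused)
unrestricted ✓ (type-checks (T3 -> (T2 -> T2) -> T2) and nothing is barred)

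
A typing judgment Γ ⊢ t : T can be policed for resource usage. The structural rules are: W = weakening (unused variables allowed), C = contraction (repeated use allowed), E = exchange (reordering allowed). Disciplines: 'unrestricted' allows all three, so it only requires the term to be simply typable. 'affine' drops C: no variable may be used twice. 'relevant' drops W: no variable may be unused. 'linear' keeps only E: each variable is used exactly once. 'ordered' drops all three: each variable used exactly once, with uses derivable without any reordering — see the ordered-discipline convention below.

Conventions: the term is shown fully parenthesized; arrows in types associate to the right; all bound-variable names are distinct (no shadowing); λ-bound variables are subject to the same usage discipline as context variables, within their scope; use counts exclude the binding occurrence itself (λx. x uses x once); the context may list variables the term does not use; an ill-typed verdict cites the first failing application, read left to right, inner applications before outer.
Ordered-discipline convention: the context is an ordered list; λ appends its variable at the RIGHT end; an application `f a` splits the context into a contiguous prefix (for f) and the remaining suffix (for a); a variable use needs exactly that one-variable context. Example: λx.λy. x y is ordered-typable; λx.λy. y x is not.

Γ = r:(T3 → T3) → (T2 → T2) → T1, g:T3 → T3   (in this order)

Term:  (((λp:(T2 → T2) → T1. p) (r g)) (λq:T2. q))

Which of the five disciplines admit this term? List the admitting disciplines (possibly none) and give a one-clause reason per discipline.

admitted by: ordered, linear, affine, relevant, unrestricted
variable uses: r ×1, g ×1, p (bound) ×1, q (bound) ×1
order of uses: p, r, g, q
typing: the term checks, with type T1
ordered: ✓ — one use each (r, g, p, q); ordered split holds
linear: ✓ — each of r, g, p, q used exactly once
affine: ✓ — no duplicate uses among r, g, p, q
relevant: ✓ — every one of r, g, p, q appears
unrestricted: ✓ — simply typable at T1; W, C, E all held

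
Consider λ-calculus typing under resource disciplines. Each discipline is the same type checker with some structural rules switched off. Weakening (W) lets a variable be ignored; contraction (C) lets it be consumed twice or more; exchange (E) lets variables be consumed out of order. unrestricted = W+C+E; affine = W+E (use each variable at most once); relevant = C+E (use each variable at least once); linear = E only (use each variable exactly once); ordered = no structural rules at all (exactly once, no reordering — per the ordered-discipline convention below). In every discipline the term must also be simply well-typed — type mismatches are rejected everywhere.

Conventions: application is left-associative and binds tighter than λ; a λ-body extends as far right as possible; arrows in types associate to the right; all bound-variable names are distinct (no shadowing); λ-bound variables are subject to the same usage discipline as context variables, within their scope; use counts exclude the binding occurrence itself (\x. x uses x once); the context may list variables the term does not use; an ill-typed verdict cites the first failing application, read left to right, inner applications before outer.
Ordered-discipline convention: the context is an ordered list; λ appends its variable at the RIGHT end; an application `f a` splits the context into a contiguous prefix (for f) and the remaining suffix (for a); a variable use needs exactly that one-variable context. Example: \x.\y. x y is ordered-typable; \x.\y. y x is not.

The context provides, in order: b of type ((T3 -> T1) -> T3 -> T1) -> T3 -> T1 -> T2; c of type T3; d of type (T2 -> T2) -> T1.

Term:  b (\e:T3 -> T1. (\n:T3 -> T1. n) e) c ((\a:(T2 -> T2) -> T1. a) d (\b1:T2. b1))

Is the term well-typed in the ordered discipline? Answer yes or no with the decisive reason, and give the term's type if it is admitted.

yes — b, c, d, e, n, a, b1: once each, no exchange needed; term : T2
usage: b: 1×; c: 1×; d: 1×; e [bound]: 1×; n [bound]: 1×; a [bound]: 1×; b1 [bound]: 1×
order of uses: b, n, e, c, a, d, b1
typing: the term checks, with type T2
across the five disciplines: ordered ✓, linear ✓, affine ✓, relevant ✓, unrestricted ✓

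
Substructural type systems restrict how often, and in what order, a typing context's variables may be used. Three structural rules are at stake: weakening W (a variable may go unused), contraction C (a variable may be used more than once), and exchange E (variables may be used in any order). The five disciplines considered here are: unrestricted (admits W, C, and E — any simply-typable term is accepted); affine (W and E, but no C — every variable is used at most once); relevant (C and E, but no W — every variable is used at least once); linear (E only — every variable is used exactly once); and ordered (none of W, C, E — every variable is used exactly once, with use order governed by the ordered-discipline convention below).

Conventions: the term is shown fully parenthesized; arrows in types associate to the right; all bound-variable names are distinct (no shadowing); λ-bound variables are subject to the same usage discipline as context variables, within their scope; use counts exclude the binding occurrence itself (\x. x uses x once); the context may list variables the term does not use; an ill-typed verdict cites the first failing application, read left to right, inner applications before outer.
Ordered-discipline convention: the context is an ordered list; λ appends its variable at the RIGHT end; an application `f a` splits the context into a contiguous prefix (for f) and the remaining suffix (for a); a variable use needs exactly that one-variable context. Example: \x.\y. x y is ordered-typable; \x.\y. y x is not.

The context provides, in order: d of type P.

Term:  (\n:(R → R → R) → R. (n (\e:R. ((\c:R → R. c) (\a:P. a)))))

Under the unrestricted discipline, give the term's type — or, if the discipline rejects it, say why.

not well-typed under unrestricted — fails simple typing
variable uses: d ×0; n (λ-bound) ×1; e (λ-bound) ×0; c (λ-bound) ×1; a (λ-bound) ×1
left-to-right use order: n, c, a
typing: ill-typed: a function awaiting R → R gets P → P
per-discipline verdicts: ordered ✗ | linear ✗ | affine ✗ | relevant ✗ | unrestricted ✗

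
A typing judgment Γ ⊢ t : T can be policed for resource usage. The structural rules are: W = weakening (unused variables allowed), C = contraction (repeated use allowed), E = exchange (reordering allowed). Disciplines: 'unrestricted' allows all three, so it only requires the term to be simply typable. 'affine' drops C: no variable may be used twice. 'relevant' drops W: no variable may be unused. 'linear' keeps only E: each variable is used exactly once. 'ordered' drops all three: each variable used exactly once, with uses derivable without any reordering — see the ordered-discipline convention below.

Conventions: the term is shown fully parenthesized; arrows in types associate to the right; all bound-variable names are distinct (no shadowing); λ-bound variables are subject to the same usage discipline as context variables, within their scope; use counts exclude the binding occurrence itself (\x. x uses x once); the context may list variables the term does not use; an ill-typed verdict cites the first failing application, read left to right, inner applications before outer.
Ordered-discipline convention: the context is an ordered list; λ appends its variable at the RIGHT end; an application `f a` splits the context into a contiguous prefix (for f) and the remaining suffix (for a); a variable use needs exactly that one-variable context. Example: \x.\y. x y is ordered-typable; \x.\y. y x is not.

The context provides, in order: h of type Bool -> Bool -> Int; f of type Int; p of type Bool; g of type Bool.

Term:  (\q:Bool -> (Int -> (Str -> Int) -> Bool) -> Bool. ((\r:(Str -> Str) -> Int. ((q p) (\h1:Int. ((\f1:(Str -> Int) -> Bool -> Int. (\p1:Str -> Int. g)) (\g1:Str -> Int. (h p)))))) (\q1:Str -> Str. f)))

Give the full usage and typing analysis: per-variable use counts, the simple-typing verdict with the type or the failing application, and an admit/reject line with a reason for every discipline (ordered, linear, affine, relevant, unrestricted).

variable uses: h ×1; f ×1; p ×2; g ×1; q (λ-bound) ×1; r (λ-bound) ×0; h1 (λ-bound) ×0; f1 (λ-bound) ×0; p1 (λ-bound) ×0; g1 (λ-bound) ×0; q1 (λ-bound) ×0
uses in reading order: q, p, g, h, p, f
typing: the term checks, with type (Bool -> (Int -> (Str -> Int) -> Bool) -> Bool) -> Bool
ordered: ✗, repeated use of p ×2; unused: r, h1, f1, p1, g1, q1 — weakening required
linear: ✗, repeated use of p ×2; unused: r, h1, f1, p1, g1, q1 — weakening required
affine: ✗, repeated use of p ×2
relevant: ✗, unused: r, h1, f1, p1, g1, q1 — weakening required
unrestricted: ✓, type-checks ((Bool -> (Int -> (Str -> Int) -> Bool) -> Bool) -> Bool) and nothing is barred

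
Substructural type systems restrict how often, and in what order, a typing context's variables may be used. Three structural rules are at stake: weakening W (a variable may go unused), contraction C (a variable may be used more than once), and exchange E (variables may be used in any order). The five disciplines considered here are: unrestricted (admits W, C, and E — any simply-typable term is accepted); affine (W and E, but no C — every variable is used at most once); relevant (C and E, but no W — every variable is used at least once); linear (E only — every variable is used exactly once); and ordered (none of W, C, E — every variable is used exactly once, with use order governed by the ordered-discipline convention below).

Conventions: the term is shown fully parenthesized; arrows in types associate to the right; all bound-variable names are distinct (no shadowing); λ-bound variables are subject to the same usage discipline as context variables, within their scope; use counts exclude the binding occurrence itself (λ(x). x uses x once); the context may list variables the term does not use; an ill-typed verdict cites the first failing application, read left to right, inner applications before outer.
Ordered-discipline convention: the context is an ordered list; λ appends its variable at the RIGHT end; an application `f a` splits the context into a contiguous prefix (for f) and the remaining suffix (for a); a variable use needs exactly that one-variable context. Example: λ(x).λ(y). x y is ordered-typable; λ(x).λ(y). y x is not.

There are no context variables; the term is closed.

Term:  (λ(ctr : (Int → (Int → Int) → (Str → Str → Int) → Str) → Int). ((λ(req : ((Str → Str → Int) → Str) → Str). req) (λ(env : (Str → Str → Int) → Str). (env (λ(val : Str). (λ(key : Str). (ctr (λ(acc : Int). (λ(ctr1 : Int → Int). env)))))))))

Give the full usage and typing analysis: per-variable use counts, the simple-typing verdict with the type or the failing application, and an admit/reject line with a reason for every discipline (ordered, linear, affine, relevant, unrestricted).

usage: ctr (bound): 1; req (bound): 1; env (bound): 2; val (bound): 0; key (bound): 0; acc (bound): 0; ctr1 (bound): 0
use order (left to right): req, env, ctr, env
typing: well-typed at ((Int → (Int → Int) → (Str → Str → Int) → Str) → Int) → ((Str → Str → Int) → Str) → Str
ordered: ✗, env ×2 used more than once (contraction); unused: val, key, acc, ctr1 — weakening required
linear: ✗, env ×2 used more than once (contraction); unused: val, key, acc, ctr1 — weakening required
affine: ✗, env ×2 used more than once (contraction)
relevant: ✗, unused: val, key, acc, ctr1 — weakening required
unrestricted: ✓, well-typed at ((Int → (Int → Int) → (Str → Str → Int) → Str) → Int) → ((Str → Str → Int) → Str) → Str; no restrictions here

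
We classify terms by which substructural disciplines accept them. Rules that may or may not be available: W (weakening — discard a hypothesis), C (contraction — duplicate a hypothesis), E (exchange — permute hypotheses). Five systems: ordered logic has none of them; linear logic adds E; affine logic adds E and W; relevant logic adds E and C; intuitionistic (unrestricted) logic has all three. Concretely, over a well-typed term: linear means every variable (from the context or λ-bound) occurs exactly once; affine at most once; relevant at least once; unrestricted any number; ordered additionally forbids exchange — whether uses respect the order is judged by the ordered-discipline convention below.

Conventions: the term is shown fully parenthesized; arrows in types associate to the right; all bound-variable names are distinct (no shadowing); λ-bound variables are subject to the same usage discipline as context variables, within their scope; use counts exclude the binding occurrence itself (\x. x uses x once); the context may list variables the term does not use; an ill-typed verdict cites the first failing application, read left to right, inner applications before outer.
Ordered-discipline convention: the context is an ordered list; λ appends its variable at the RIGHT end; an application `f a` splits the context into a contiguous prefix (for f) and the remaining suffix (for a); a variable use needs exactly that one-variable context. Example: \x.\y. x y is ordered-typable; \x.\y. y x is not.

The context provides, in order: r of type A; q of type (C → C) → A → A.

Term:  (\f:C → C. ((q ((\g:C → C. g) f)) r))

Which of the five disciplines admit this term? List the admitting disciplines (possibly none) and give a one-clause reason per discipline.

accepted by: linear, affine, relevant, unrestricted
counts: r=1; q=1; f [bound]=1; g [bound]=1
uses in reading order: q, g, f, r
typing: well-typed — term : (C → C) → A
ordered: ✗, no ordered split (uses run q, g, f, r)
linear: ✓, single use per variable (r, q, f, g)
affine: ✓, none of r, q, f, g used more than once
relevant: ✓, at least one use each (r, q, f, g)
unrestricted: ✓, simply typable at (C → C) → A; W, C, E all held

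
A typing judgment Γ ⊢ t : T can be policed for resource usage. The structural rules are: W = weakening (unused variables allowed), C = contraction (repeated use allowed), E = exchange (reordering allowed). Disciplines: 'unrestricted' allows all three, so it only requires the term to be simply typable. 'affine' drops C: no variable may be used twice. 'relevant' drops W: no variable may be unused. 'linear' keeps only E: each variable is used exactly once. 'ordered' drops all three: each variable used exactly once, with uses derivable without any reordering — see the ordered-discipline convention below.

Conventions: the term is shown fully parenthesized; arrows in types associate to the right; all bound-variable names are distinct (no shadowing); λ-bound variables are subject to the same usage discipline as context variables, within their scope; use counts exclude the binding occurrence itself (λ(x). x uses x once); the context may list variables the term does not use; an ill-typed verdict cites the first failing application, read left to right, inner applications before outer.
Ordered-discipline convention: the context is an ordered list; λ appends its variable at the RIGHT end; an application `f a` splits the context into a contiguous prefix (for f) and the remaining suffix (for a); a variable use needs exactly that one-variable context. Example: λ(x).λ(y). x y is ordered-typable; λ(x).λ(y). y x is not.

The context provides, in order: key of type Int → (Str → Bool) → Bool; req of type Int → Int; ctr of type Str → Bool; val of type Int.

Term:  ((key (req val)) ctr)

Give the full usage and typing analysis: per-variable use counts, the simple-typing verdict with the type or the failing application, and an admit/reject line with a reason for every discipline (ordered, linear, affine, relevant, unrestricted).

use counts: key: 1, req: 1, ctr: 1, val: 1
use order (left to right): key, req, val, ctr
typing: ✓ — Bool
ordered: ✗, needs exchange: uses follow key, req, val, ctr
linear: ✓, key, req, ctr, val: one use apiece
affine: ✓, none of key, req, ctr, val used more than once
relevant: ✓, at least one use each (key, req, ctr, val)
unrestricted: ✓, type-checks (Bool) and nothing is barred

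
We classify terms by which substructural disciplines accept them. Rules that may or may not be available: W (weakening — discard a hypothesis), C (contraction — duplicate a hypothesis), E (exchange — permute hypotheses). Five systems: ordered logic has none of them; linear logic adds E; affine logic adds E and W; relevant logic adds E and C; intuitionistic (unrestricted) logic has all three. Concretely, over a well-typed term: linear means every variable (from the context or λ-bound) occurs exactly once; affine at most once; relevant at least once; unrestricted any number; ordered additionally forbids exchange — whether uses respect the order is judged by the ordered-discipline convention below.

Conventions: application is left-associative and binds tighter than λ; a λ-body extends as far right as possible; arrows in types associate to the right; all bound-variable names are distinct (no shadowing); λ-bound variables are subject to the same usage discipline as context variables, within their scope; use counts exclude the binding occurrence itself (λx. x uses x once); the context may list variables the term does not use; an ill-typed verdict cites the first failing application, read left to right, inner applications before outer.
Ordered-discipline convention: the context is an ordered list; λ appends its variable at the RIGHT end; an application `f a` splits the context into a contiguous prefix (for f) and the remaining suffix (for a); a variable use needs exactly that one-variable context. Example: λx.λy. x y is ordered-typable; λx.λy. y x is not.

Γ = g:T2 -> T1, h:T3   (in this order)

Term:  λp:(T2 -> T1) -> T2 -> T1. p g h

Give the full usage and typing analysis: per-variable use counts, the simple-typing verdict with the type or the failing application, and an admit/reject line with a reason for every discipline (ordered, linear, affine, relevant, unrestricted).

use counts: g: 1; h: 1; p (λ-bound): 1
use order (left to right): p, g, h
typing: ill-typed: argument of type T3 where T2 is required
ordered ✗ (a type mismatch blocks all five)
linear ✗ (the type mismatch rejects it)
affine ✗ (not simply typable)
relevant ✗ (fails simple typing)
unrestricted ✗ (a type mismatch blocks all five)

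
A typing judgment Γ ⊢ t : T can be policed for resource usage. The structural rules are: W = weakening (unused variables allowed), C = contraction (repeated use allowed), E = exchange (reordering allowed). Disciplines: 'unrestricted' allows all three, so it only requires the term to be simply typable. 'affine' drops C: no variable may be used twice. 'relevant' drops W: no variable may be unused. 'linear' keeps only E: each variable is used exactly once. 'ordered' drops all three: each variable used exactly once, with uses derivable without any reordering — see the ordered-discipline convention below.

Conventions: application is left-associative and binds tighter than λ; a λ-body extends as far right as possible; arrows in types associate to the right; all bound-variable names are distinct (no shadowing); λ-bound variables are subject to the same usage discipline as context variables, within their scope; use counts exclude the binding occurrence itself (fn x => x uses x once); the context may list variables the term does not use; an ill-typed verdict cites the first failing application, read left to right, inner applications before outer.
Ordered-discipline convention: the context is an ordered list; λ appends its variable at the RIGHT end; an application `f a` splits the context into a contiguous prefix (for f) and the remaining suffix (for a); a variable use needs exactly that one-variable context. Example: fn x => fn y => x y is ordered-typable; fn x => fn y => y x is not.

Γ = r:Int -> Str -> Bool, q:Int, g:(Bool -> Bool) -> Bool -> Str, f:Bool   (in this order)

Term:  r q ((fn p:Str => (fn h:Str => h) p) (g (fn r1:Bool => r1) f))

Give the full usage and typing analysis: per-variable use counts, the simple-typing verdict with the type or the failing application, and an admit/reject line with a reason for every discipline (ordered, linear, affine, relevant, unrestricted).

counts: r: 1×; q: 1×; g: 1×; f: 1×; p [bound]: 1×; h [bound]: 1×; r1 [bound]: 1×
order of uses: r, q, h, p, g, r1, f
typing: ✓ — Bool
ordered: ✓, one use each (r, q, g, f, p, h, r1); ordered split holds
linear: ✓, single use per variable (r, q, g, f, p, h, r1)
affine: ✓, none of r, q, g, f, p, h, r1 used more than once
relevant: ✓, at least one use each (r, q, g, f, p, h, r1)
unrestricted: ✓, well-typed at Bool; no restrictions here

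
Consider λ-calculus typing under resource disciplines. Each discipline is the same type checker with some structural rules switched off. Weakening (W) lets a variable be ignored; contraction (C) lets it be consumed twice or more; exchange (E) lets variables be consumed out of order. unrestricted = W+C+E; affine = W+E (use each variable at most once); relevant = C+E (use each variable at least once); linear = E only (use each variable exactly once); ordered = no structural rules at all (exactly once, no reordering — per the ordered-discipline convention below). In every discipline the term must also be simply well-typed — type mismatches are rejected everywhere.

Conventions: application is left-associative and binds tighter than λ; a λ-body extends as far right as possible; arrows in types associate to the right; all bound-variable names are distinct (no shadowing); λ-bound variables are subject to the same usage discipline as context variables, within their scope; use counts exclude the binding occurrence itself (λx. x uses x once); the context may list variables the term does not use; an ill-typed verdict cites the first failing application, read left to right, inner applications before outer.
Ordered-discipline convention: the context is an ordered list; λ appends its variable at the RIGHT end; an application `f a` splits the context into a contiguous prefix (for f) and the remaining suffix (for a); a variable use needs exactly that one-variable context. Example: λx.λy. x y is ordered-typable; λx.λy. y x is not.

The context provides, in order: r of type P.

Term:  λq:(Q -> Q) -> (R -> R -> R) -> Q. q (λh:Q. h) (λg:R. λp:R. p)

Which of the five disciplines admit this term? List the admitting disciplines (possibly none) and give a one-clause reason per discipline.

admitting disciplines: affine, unrestricted
counts: r: 0, q (bound): 1, h (bound): 1, g (bound): 0, p (bound): 1
left-to-right use order: q, h, p
typing: well-typed at ((Q -> Q) -> (R -> R -> R) -> Q) -> Q
ordered: ✗, r, g never used (weakening)
linear: ✗, r, g never used (weakening)
affine: ✓, no duplicate uses among r, q, h, g, p
relevant: ✗, r, g never used (weakening)
unrestricted: ✓, well-typed at ((Q -> Q) -> (R -> R -> R) -> Q) -> Q; no restrictions here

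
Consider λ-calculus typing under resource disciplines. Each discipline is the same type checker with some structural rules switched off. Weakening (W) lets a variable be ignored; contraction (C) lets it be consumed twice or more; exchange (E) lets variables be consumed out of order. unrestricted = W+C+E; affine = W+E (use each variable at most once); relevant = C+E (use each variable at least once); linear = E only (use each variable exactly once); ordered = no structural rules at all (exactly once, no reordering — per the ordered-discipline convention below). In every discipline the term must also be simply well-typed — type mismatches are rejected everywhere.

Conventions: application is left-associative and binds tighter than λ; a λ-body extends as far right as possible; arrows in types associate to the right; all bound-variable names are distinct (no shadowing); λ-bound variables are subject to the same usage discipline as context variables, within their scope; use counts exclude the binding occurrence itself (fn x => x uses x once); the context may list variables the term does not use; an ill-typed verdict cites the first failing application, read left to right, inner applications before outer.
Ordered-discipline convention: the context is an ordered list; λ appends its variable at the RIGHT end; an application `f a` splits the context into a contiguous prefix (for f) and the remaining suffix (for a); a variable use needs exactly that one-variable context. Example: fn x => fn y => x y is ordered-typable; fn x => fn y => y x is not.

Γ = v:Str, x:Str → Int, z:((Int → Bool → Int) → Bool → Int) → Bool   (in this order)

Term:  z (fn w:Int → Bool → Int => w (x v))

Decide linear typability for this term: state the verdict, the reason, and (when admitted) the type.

yes — single use per variable (v, x, z, w); term : Bool
usage: v=1; x=1; z=1; w (bound)=1
use order (left to right): z, w, x, v
typing: the term checks, with type Bool
summary: ordered ✗ | linear ✓ | affine ✓ | relevant ✓ | unrestricted ✓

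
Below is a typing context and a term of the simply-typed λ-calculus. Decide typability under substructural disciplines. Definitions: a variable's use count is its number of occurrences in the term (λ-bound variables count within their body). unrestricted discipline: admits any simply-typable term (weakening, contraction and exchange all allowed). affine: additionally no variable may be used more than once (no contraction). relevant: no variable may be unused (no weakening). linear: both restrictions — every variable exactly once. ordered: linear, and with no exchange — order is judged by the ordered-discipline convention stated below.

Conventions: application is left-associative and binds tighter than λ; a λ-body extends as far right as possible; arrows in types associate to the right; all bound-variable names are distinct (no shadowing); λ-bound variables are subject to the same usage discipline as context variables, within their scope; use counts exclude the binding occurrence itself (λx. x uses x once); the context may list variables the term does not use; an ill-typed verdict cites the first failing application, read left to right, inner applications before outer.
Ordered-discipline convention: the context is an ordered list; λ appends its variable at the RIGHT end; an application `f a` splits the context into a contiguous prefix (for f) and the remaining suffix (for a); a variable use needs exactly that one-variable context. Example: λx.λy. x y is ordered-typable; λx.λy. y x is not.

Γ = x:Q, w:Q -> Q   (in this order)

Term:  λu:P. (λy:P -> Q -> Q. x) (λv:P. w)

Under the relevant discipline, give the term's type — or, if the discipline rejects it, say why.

not well-typed under relevant — needs weakening: u, y, v unused
variable uses: x=1; w=1; u (bound)=0; y (bound)=0; v (bound)=0
left-to-right use order: x, w
typing: the term checks, with type P -> Q
across the five disciplines: ordered ✗ · linear ✗ · affine ✓ · relevant ✗ · unrestricted ✓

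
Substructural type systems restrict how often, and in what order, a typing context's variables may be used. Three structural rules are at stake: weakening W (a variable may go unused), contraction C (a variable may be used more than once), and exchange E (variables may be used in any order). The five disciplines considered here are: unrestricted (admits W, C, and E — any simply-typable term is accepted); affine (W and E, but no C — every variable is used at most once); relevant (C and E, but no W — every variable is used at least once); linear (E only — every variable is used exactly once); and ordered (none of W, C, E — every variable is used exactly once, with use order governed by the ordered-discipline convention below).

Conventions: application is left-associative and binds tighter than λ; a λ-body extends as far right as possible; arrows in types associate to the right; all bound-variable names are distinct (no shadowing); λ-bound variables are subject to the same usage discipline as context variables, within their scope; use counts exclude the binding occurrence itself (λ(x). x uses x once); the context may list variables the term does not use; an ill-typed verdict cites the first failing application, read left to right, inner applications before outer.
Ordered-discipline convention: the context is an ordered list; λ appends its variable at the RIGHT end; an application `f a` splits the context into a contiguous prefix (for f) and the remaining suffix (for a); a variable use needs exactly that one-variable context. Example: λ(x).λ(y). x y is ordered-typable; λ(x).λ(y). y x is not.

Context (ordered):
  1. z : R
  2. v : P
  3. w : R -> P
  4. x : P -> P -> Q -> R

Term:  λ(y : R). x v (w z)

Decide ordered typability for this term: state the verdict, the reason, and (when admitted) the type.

no — needs weakening: y unused
usage: z: 1; v: 1; w: 1; x: 1; y (λ-bound): 0
order of uses: x, v, w, z
typing: well-typed at R -> Q -> R
summary: ordered ✗, linear ✗, affine ✓, relevant ✗, unrestricted ✓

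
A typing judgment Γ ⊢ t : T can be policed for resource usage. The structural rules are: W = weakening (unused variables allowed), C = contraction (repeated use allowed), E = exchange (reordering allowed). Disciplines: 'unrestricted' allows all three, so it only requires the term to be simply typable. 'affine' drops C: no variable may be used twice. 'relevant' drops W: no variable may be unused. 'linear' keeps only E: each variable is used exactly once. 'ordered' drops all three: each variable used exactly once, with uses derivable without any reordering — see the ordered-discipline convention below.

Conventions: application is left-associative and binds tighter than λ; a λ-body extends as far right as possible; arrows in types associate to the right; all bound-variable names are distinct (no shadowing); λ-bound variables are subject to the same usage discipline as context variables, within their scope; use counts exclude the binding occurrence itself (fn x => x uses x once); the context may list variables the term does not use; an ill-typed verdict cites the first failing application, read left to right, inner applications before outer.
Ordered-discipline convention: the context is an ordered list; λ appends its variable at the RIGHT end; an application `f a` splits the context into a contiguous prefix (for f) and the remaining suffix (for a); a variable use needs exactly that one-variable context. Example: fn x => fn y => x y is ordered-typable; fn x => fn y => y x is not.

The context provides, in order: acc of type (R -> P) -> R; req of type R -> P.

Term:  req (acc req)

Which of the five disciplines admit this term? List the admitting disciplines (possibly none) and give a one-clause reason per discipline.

accepted by: relevant, unrestricted
use counts: acc=1, req=2
order of uses: req, acc, req
typing: ✓ — P
ordered ✗ (req ×2 used more than once (contraction))
linear ✗ (req ×2 used more than once (contraction))
affine ✗ (req ×2 used more than once (contraction))
relevant ✓ (every one of acc, req appears)
unrestricted ✓ (typability at P is all that's needed)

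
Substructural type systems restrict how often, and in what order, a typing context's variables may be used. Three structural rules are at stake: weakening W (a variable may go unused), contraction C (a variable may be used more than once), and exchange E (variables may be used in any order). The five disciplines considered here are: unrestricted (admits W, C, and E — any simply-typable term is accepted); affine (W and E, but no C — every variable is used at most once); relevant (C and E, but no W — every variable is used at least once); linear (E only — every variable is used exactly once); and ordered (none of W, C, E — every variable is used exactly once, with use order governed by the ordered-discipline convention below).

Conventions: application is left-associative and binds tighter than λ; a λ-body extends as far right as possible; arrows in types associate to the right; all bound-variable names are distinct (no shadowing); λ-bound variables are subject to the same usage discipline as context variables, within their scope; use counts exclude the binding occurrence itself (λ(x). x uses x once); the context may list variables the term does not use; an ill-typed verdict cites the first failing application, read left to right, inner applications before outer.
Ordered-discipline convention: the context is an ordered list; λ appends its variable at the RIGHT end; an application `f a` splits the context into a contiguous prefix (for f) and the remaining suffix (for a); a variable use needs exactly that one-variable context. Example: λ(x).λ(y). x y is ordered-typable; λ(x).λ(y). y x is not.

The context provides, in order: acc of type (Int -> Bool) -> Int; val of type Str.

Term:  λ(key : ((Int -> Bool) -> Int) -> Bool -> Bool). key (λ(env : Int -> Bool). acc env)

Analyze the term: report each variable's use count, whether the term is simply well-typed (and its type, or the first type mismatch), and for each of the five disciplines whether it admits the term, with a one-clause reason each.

use counts: acc: 1, val: 0, key [bound]: 1, env [bound]: 1
use order (left to right): key, acc, env
typing: well-typed at (((Int -> Bool) -> Int) -> Bool -> Bool) -> Bool -> Bool
ordered: ✗ — unused: val — weakening required
linear: ✗ — unused: val — weakening required
affine: ✓ — acc, val, key, env: no repeats, contraction unneeded
relevant: ✗ — unused: val — weakening required
unrestricted: ✓ — type-checks ((((Int -> Bool) -> Int) -> Bool -> Bool) -> Bool -> Bool) and nothing is barred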